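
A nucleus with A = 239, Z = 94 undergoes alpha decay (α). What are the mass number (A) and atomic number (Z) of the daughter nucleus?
Daughter: A = 235, Z = 92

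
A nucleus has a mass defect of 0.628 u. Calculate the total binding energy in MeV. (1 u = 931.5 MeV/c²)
B.E. = Δm × 931.5 = 585 MeV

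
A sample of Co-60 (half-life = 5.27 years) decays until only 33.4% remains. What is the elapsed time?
t = t½ × log₂(N₀/N) = 8.338 years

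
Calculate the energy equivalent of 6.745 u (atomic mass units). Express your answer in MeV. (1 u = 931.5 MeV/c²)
E = mc² = 6283 MeV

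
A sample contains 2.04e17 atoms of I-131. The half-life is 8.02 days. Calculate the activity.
A = λN = 1.763e16 decays/day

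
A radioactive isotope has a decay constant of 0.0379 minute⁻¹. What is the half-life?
t½ = ln(2)/λ = 18.29 minutes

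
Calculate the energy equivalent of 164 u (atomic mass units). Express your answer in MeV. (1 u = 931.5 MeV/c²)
E = mc² = 1.528e5 MeV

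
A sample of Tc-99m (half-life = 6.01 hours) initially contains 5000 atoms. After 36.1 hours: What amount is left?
N = N₀(1/2)^(t/t½) = 77.77 atoms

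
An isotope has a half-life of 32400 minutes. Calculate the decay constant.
λ = ln(2)/t½ = 2.139e-5 minute⁻¹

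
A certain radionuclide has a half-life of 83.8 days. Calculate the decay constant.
λ = ln(2)/t½ = 0.008271 day⁻¹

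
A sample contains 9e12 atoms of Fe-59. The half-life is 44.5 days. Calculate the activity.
A = λN = 1.402e11 decays/day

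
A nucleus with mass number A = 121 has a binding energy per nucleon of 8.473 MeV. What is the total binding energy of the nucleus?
B.E. = 8.473 × 121 = 1025 MeV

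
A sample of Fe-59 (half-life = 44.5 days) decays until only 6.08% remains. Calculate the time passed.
t = t½ × log₂(N₀/N) = 179.8 days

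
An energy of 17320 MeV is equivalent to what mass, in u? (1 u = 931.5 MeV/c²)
m = E/c² = 18.59 u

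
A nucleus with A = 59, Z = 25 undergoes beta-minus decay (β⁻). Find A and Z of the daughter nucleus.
Daughter: A = 59, Z = 26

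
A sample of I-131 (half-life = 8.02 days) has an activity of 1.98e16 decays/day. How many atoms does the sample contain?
N = A/λ = 2.291e17 atoms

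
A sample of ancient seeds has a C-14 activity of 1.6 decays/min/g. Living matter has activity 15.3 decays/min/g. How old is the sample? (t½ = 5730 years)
Age = t½ × log₂(A₀/A) = 18660 years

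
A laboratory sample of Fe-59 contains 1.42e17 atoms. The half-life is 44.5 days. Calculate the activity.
A = λN = 2.212e15 decays/day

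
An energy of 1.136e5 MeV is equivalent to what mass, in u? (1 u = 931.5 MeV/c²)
m = E/c² = 122 u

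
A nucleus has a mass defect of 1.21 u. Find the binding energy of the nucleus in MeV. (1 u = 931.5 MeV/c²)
B.E. = Δm × 931.5 = 1127 MeV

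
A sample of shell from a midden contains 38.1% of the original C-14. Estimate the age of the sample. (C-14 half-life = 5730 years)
Age = t½ × log₂(1/ratio) = 7977 years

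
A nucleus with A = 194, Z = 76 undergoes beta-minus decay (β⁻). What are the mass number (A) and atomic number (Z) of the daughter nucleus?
Daughter: A = 194, Z = 77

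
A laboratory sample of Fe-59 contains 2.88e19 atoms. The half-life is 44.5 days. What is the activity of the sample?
A = λN = 4.486e17 decays/day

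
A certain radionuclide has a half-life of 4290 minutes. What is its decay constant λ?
λ = ln(2)/t½ = 1.616e-4 minute⁻¹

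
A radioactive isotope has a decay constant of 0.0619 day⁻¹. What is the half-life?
t½ = ln(2)/λ = 11.2 days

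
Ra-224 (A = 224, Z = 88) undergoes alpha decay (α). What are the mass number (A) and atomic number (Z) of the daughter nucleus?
Daughter: A = 220, Z = 86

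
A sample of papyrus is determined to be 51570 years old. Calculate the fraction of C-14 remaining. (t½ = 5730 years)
N/N₀ = (1/2)^(t/t½) = 0.001953 = 0.195%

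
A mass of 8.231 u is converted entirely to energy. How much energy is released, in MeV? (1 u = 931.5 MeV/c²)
E = mc² = 7667 MeV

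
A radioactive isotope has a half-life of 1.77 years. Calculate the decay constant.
λ = ln(2)/t½ = 0.3916 year⁻¹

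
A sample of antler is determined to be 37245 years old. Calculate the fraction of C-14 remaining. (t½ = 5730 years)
N/N₀ = (1/2)^(t/t½) = 0.01105 = 1.1%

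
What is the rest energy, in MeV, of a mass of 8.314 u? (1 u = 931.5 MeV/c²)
E = mc² = 7744 MeV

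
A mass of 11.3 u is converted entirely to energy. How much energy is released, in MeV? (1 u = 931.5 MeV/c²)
E = mc² = 10530 MeV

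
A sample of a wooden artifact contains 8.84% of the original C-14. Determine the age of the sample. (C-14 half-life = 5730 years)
Age = t½ × log₂(1/ratio) = 20050 years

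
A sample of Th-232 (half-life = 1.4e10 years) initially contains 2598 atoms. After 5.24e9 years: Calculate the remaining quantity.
N = N₀(1/2)^(t/t½) = 2004 atoms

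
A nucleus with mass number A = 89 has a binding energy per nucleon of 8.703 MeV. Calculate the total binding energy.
B.E. = 8.703 × 89 = 774.6 MeV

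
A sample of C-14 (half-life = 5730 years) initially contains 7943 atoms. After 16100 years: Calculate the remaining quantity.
N = N₀(1/2)^(t/t½) = 1133 atoms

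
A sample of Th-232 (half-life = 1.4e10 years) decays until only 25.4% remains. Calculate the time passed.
t = t½ × log₂(N₀/N) = 2.768e10 years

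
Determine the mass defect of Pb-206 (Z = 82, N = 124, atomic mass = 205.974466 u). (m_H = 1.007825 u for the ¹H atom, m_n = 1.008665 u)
Δm = Z·m_H + N·m_n − M = 1.742 u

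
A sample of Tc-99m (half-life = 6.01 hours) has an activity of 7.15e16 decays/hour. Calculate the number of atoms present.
N = A/λ = 6.199e17 atoms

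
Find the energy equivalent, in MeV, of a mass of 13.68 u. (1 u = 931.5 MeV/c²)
E = mc² = 12740 MeV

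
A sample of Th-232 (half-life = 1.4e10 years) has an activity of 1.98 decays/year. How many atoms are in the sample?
N = A/λ = 3.999e10 atoms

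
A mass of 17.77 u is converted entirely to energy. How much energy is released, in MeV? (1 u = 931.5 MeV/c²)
E = mc² = 16550 MeV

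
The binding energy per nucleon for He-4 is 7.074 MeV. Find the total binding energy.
B.E. = 7.074 × 4 = 28.3 MeV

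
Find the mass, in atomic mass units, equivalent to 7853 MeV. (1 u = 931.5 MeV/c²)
m = E/c² = 8.43 u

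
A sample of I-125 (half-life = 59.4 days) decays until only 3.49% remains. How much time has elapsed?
t = t½ × log₂(N₀/N) = 287.5 days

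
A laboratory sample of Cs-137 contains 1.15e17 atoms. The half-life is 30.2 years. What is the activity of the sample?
A = λN = 2.639e15 decays/year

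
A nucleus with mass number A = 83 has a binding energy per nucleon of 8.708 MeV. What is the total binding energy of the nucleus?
B.E. = 8.708 × 83 = 722.8 MeV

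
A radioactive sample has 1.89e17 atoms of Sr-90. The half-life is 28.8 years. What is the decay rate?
A = λN = 4.549e15 decays/year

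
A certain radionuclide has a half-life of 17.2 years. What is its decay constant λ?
λ = ln(2)/t½ = 0.0403 year⁻¹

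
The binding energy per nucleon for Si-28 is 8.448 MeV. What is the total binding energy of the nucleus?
B.E. = 8.448 × 28 = 236.5 MeV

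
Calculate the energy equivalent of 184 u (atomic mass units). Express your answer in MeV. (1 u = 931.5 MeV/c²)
E = mc² = 1.714e5 MeV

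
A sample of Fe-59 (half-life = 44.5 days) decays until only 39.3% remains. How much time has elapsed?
t = t½ × log₂(N₀/N) = 59.96 days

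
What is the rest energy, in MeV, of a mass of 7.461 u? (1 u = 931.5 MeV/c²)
E = mc² = 6950 MeV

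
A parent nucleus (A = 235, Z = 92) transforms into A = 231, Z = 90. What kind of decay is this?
ΔA = -4, ΔZ = -2 ⇒ alpha decay (α)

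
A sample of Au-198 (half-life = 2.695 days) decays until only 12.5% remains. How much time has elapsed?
t = t½ × log₂(N₀/N) = 8.085 days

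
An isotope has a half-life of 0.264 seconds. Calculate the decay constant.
λ = ln(2)/t½ = 2.626 second⁻¹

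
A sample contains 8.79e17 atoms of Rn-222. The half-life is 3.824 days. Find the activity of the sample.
A = λN = 1.593e17 decays/day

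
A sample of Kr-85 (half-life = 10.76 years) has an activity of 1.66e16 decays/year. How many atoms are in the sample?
N = A/λ = 2.577e17 atoms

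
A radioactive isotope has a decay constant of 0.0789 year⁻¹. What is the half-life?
t½ = ln(2)/λ = 8.785 years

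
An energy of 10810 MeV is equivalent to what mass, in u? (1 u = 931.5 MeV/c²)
m = E/c² = 11.6 u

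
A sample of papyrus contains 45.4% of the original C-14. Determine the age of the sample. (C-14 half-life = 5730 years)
Age = t½ × log₂(1/ratio) = 6528 years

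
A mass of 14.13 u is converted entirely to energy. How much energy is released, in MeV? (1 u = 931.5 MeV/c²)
E = mc² = 13160 MeV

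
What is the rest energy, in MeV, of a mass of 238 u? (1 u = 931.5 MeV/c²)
E = mc² = 2.217e5 MeV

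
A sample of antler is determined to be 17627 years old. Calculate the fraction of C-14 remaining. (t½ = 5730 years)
N/N₀ = (1/2)^(t/t½) = 0.1186 = 11.9%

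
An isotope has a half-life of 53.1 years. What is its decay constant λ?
λ = ln(2)/t½ = 0.01305 year⁻¹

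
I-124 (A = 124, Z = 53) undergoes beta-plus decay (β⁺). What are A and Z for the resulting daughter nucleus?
Daughter: A = 124, Z = 52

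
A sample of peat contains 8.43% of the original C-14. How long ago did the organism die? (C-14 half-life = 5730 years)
Age = t½ × log₂(1/ratio) = 20450 years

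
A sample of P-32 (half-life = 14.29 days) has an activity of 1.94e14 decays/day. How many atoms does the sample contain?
N = A/λ = 4e15 atoms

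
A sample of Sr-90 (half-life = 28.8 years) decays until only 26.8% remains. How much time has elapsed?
t = t½ × log₂(N₀/N) = 54.71 years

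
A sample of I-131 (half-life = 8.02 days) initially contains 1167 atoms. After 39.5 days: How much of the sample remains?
N = N₀(1/2)^(t/t½) = 38.41 atoms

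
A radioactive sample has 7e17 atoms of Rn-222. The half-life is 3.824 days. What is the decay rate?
A = λN = 1.269e17 decays/day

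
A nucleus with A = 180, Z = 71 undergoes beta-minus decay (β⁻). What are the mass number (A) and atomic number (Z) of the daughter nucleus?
Daughter: A = 180, Z = 72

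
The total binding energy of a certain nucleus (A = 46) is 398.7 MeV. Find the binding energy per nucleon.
B.E./A = 398.7/46 = 8.667 MeV/nucleon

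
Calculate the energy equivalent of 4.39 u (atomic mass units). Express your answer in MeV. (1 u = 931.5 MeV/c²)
E = mc² = 4089 MeV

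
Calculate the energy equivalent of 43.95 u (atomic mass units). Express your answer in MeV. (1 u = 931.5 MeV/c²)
E = mc² = 40940 MeV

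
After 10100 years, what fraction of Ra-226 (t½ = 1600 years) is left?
N/N₀ = (1/2)^(t/t½) = 0.01258 = 1.26%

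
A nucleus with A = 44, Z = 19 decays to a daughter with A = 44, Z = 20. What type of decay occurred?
ΔA = 0, ΔZ = +1 ⇒ beta-minus decay (β⁻)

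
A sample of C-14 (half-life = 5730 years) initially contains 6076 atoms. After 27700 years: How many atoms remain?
N = N₀(1/2)^(t/t½) = 213 atoms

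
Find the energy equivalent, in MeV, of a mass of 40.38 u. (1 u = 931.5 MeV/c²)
E = mc² = 37610 MeV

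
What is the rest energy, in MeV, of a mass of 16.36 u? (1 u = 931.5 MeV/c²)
E = mc² = 15240 MeV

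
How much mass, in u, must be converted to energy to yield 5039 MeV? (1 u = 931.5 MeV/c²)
m = E/c² = 5.41 u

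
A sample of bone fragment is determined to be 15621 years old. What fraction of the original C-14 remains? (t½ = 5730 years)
N/N₀ = (1/2)^(t/t½) = 0.1511 = 15.1%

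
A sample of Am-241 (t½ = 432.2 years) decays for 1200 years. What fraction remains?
N/N₀ = (1/2)^(t/t½) = 0.1459 = 14.6%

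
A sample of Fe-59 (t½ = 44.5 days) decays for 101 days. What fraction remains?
N/N₀ = (1/2)^(t/t½) = 0.2074 = 20.7%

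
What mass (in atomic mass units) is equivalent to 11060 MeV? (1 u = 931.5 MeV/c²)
m = E/c² = 11.87 u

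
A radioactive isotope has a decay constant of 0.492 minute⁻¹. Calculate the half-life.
t½ = ln(2)/λ = 1.409 minutes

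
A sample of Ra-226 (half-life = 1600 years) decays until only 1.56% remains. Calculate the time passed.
t = t½ × log₂(N₀/N) = 9604 years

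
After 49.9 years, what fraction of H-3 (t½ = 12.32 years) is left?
N/N₀ = (1/2)^(t/t½) = 0.06036 = 6.04%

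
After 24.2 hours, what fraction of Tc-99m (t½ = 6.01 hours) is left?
N/N₀ = (1/2)^(t/t½) = 0.06136 = 6.14%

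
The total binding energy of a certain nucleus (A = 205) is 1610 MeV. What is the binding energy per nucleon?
B.E./A = 1610/205 = 7.854 MeV/nucleon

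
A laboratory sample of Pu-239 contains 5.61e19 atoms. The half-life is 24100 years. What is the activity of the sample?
A = λN = 1.614e15 decays/year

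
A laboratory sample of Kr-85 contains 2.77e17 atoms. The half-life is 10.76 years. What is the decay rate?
A = λN = 1.784e16 decays/year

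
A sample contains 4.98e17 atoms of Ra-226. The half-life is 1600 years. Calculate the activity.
A = λN = 2.157e14 decays/year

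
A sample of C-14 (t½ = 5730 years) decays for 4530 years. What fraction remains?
N/N₀ = (1/2)^(t/t½) = 0.5781 = 57.8%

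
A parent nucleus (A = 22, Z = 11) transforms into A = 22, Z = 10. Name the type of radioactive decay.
ΔA = 0, ΔZ = -1 ⇒ beta-plus decay (β⁺) or electron capture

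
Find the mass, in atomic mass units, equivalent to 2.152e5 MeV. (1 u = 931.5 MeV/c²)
m = E/c² = 231 u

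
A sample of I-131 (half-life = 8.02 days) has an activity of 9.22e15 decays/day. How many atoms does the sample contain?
N = A/λ = 1.067e17 atoms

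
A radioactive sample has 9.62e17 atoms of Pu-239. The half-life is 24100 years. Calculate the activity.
A = λN = 2.767e13 decays/year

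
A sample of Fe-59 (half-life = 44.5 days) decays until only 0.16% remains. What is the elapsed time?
t = t½ × log₂(N₀/N) = 413.3 days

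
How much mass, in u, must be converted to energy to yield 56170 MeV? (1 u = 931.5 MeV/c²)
m = E/c² = 60.3 u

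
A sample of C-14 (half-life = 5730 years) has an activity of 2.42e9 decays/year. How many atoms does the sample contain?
N = A/λ = 2.001e13 atoms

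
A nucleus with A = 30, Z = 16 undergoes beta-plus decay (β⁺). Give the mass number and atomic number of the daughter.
Daughter: A = 30, Z = 15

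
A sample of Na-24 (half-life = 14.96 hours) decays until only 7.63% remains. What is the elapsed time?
t = t½ × log₂(N₀/N) = 55.53 hours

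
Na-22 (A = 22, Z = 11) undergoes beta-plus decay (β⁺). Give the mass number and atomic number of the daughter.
Daughter: A = 22, Z = 10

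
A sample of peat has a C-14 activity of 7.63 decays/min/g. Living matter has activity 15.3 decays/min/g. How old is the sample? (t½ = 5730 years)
Age = t½ × log₂(A₀/A) = 5752 years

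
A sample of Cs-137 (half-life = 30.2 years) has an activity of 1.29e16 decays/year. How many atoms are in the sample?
N = A/λ = 5.62e17 atoms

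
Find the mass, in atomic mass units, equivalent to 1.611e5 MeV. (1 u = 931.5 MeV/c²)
m = E/c² = 172.9 u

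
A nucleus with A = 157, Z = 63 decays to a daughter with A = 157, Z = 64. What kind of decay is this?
ΔA = 0, ΔZ = +1 ⇒ beta-minus decay (β⁻)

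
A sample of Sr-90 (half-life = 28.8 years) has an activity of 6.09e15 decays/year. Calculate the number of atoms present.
N = A/λ = 2.53e17 atoms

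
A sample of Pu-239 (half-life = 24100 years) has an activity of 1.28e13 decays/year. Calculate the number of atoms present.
N = A/λ = 4.45e17 atoms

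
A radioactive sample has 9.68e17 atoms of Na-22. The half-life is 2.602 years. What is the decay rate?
A = λN = 2.579e17 decays/year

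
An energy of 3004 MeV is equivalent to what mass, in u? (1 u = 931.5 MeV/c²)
m = E/c² = 3.225 u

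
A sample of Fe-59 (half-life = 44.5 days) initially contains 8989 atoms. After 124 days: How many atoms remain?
N = N₀(1/2)^(t/t½) = 1303 atoms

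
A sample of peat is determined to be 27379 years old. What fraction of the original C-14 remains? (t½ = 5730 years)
N/N₀ = (1/2)^(t/t½) = 0.03644 = 3.64%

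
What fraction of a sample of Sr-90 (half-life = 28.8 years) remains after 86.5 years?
N/N₀ = (1/2)^(t/t½) = 0.1247 = 12.5%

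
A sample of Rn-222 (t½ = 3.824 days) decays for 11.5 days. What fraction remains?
N/N₀ = (1/2)^(t/t½) = 0.1244 = 12.4%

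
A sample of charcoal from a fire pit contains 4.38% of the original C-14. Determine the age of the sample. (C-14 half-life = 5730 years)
Age = t½ × log₂(1/ratio) = 25860 years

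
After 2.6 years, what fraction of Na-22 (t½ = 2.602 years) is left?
N/N₀ = (1/2)^(t/t½) = 0.5003 = 50%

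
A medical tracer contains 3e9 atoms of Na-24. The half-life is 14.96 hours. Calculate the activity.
A = λN = 1.39e8 decays/hour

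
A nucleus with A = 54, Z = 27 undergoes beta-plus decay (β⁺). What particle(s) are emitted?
β⁺: positron (e⁺) + neutrino (νₑ)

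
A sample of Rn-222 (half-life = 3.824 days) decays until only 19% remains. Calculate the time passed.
t = t½ × log₂(N₀/N) = 9.162 days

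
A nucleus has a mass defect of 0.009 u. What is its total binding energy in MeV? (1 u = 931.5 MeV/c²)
B.E. = Δm × 931.5 = 8.383 MeV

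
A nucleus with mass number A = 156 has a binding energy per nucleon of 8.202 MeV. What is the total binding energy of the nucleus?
B.E. = 8.202 × 156 = 1280 MeV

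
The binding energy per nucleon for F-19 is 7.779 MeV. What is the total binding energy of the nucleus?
B.E. = 7.779 × 19 = 147.8 MeV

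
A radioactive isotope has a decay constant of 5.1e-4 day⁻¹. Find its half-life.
t½ = ln(2)/λ = 1359 days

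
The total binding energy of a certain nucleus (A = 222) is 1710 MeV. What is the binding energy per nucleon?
B.E./A = 1710/222 = 7.703 MeV/nucleon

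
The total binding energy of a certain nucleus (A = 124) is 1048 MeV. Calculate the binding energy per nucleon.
B.E./A = 1048/124 = 8.452 MeV/nucleon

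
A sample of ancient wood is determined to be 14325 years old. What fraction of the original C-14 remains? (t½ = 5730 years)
N/N₀ = (1/2)^(t/t½) = 0.1768 = 17.7%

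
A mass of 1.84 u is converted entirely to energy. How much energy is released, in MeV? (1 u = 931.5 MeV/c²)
E = mc² = 1714 MeV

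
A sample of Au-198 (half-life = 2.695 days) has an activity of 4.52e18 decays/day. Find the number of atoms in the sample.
N = A/λ = 1.757e19 atoms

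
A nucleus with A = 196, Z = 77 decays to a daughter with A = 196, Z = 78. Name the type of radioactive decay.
ΔA = 0, ΔZ = +1 ⇒ beta-minus decay (β⁻)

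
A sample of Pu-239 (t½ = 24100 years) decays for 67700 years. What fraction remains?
N/N₀ = (1/2)^(t/t½) = 0.1427 = 14.3%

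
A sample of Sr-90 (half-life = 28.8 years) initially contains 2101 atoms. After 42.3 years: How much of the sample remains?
N = N₀(1/2)^(t/t½) = 759.1 atoms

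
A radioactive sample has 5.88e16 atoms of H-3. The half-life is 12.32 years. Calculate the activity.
A = λN = 3.308e15 decays/year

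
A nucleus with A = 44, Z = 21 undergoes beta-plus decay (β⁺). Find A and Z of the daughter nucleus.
Daughter: A = 44, Z = 20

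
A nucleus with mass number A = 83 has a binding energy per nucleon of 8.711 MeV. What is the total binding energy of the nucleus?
B.E. = 8.711 × 83 = 723 MeV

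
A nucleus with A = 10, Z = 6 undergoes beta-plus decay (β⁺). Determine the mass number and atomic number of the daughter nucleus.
Daughter: A = 10, Z = 5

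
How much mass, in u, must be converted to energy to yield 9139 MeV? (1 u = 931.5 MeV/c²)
m = E/c² = 9.811 u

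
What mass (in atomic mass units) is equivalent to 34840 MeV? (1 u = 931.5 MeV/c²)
m = E/c² = 37.4 u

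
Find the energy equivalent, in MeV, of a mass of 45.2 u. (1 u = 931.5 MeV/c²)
E = mc² = 42100 MeV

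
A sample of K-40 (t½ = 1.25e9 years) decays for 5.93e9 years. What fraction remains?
N/N₀ = (1/2)^(t/t½) = 0.03732 = 3.73%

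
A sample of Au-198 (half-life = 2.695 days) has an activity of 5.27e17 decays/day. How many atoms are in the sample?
N = A/λ = 2.049e18 atoms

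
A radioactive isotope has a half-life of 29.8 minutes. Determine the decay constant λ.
λ = ln(2)/t½ = 0.02326 minute⁻¹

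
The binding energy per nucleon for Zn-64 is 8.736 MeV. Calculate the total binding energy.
B.E. = 8.736 × 64 = 559.1 MeV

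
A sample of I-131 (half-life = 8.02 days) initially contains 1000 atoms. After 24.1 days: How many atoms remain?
N = N₀(1/2)^(t/t½) = 124.6 atoms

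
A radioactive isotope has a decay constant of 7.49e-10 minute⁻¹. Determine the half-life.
t½ = ln(2)/λ = 9.254e8 minutes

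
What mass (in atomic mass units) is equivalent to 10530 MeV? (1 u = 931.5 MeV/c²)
m = E/c² = 11.3 u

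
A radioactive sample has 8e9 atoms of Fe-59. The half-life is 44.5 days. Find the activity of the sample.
A = λN = 1.246e8 decays/day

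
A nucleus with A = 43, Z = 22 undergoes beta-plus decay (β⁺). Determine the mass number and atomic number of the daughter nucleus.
Daughter: A = 43, Z = 21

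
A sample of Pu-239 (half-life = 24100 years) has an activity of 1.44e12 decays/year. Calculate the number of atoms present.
N = A/λ = 5.007e16 atoms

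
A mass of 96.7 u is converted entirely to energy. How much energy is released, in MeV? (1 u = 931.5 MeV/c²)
E = mc² = 90080 MeV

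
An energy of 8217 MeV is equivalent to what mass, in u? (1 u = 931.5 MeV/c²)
m = E/c² = 8.821 u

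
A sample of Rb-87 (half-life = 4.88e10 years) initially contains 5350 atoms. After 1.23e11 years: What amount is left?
N = N₀(1/2)^(t/t½) = 932.4 atoms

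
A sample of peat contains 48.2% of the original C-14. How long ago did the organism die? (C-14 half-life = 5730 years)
Age = t½ × log₂(1/ratio) = 6033 years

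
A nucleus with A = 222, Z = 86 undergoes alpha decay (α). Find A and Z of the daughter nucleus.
Daughter: A = 218, Z = 84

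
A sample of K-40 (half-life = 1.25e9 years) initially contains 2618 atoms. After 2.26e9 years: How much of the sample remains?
N = N₀(1/2)^(t/t½) = 747.7 atoms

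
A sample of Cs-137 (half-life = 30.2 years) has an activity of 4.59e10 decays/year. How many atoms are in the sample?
N = A/λ = 2e12 atoms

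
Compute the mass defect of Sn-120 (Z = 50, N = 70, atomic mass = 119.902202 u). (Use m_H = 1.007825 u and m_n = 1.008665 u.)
Δm = Z·m_H + N·m_n − M = 1.096 u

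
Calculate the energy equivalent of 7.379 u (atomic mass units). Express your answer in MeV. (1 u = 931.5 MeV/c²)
E = mc² = 6874 MeV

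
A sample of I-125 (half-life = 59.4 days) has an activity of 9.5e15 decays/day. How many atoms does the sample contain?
N = A/λ = 8.141e17 atoms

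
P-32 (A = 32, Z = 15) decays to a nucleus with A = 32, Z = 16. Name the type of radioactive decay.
ΔA = 0, ΔZ = +1 ⇒ beta-minus decay (β⁻)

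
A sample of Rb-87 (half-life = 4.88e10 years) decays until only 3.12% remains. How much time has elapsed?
t = t½ × log₂(N₀/N) = 2.441e11 years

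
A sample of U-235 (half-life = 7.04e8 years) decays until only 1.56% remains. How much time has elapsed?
t = t½ × log₂(N₀/N) = 4.226e9 years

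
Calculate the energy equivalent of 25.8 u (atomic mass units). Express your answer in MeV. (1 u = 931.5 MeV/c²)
E = mc² = 24030 MeV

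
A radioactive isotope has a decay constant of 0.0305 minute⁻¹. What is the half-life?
t½ = ln(2)/λ = 22.73 minutes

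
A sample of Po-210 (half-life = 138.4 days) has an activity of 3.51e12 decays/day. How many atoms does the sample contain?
N = A/λ = 7.008e14 atoms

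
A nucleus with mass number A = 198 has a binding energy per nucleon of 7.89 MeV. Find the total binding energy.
B.E. = 7.89 × 198 = 1562 MeV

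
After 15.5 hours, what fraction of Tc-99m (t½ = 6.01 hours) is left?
N/N₀ = (1/2)^(t/t½) = 0.1674 = 16.7%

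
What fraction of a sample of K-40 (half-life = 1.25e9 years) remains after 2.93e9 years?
N/N₀ = (1/2)^(t/t½) = 0.197 = 19.7%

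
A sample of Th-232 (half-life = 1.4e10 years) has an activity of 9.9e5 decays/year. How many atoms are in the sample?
N = A/λ = 2e16 atoms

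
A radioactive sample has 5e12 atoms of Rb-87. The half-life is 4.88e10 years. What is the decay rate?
A = λN = 71.02 decays/year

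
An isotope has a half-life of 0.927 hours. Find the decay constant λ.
λ = ln(2)/t½ = 0.7477 hour⁻¹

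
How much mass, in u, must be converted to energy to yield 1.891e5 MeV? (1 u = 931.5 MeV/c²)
m = E/c² = 203 u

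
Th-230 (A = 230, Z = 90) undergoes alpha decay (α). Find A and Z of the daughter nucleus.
Daughter: A = 226, Z = 88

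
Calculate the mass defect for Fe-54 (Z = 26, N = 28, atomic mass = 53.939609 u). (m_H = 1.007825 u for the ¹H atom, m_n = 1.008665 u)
Δm = Z·m_H + N·m_n − M = 0.5065 u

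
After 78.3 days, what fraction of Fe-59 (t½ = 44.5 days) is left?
N/N₀ = (1/2)^(t/t½) = 0.2953 = 29.5%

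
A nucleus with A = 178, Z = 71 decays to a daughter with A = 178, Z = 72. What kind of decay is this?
ΔA = 0, ΔZ = +1 ⇒ beta-minus decay (β⁻)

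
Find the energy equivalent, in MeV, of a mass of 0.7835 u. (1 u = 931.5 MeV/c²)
E = mc² = 729.8 MeV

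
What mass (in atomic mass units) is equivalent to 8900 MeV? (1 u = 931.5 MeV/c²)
m = E/c² = 9.554 u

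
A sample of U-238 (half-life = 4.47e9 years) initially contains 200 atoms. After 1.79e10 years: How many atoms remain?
N = N₀(1/2)^(t/t½) = 12.46 atoms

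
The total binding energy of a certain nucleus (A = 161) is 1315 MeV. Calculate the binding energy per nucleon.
B.E./A = 1315/161 = 8.168 MeV/nucleon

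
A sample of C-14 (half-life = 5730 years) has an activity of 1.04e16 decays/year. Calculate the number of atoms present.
N = A/λ = 8.597e19 atoms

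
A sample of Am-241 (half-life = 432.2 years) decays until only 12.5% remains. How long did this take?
t = t½ × log₂(N₀/N) = 1297 years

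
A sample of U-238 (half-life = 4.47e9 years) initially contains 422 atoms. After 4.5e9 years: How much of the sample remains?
N = N₀(1/2)^(t/t½) = 210 atoms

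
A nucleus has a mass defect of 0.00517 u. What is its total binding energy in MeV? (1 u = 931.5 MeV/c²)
B.E. = Δm × 931.5 = 4.816 MeV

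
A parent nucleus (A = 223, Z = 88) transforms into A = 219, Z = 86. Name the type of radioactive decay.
ΔA = -4, ΔZ = -2 ⇒ alpha decay (α)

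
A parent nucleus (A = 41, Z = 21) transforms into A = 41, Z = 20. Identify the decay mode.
ΔA = 0, ΔZ = -1 ⇒ beta-plus decay (β⁺) or electron capture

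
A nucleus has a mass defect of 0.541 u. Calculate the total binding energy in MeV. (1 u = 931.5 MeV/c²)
B.E. = Δm × 931.5 = 503.9 MeV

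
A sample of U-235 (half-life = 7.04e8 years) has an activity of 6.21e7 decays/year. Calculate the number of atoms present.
N = A/λ = 6.307e16 atoms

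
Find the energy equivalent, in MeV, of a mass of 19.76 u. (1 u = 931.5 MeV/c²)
E = mc² = 18410 MeV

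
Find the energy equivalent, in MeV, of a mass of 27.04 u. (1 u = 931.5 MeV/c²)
E = mc² = 25190 MeV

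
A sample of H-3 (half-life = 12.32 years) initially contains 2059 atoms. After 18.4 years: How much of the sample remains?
N = N₀(1/2)^(t/t½) = 731.3 atoms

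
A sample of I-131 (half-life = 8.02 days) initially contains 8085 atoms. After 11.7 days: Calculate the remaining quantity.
N = N₀(1/2)^(t/t½) = 2941 atoms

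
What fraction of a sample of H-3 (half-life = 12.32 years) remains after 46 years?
N/N₀ = (1/2)^(t/t½) = 0.07517 = 7.52%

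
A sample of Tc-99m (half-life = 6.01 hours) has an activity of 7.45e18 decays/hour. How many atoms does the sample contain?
N = A/λ = 6.46e19 atoms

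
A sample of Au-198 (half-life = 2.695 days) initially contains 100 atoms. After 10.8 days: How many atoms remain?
N = N₀(1/2)^(t/t½) = 6.218 atoms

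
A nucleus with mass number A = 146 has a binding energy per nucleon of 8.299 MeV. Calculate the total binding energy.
B.E. = 8.299 × 146 = 1212 MeV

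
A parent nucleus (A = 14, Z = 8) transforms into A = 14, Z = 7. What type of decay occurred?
ΔA = 0, ΔZ = -1 ⇒ beta-plus decay (β⁺) or electron capture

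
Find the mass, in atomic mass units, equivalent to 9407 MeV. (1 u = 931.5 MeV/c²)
m = E/c² = 10.1 u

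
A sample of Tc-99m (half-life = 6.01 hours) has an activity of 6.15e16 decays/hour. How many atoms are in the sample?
N = A/λ = 5.332e17 atoms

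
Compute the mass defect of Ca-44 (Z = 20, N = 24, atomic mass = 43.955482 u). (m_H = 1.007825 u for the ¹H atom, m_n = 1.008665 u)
Δm = Z·m_H + N·m_n − M = 0.409 u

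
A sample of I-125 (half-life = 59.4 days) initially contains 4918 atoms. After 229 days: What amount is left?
N = N₀(1/2)^(t/t½) = 339.8 atoms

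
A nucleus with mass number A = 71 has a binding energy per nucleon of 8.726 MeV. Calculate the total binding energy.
B.E. = 8.726 × 71 = 619.5 MeV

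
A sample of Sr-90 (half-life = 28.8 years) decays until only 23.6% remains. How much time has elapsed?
t = t½ × log₂(N₀/N) = 59.99 years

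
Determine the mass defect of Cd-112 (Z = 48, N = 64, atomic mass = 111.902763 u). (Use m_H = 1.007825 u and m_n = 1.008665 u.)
Δm = Z·m_H + N·m_n − M = 1.027 u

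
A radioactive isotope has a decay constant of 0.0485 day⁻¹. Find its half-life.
t½ = ln(2)/λ = 14.29 days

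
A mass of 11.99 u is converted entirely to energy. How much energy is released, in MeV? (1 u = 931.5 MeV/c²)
E = mc² = 11170 MeV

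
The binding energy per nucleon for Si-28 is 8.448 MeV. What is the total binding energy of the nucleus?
B.E. = 8.448 × 28 = 236.5 MeV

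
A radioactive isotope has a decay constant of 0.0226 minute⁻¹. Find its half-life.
t½ = ln(2)/λ = 30.67 minutes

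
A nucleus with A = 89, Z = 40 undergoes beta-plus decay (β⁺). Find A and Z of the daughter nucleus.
Daughter: A = 89, Z = 39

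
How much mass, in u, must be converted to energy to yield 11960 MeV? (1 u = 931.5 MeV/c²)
m = E/c² = 12.84 u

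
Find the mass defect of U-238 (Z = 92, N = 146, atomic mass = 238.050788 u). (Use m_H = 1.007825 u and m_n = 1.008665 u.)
Δm = Z·m_H + N·m_n − M = 1.934 u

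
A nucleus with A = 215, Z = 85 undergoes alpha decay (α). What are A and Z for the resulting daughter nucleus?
Daughter: A = 211, Z = 83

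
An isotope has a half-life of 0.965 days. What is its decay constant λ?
λ = ln(2)/t½ = 0.7183 day⁻¹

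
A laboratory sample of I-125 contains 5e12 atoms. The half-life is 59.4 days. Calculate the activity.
A = λN = 5.835e10 decays/day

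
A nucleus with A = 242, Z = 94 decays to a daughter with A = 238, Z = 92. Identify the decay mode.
ΔA = -4, ΔZ = -2 ⇒ alpha decay (α)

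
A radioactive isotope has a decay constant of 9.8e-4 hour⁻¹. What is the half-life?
t½ = ln(2)/λ = 707.3 hours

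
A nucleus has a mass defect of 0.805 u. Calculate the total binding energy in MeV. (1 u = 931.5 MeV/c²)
B.E. = Δm × 931.5 = 749.9 MeV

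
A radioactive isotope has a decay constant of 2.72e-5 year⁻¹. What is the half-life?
t½ = ln(2)/λ = 25480 years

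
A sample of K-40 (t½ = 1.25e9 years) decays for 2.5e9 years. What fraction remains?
N/N₀ = (1/2)^(t/t½) = 0.25 = 25%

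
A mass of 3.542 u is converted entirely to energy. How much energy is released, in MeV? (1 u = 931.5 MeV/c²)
E = mc² = 3299 MeV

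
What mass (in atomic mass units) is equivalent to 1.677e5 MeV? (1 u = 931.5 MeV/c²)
m = E/c² = 180 u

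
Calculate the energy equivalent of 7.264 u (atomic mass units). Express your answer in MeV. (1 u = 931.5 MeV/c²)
E = mc² = 6766 MeV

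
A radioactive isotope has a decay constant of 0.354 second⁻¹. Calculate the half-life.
t½ = ln(2)/λ = 1.958 seconds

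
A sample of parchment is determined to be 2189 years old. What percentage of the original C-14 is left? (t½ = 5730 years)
N/N₀ = (1/2)^(t/t½) = 0.7674 = 76.7%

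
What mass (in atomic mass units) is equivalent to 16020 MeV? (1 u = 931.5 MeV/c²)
m = E/c² = 17.2 u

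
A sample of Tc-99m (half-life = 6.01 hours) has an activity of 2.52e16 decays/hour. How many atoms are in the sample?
N = A/λ = 2.185e17 atoms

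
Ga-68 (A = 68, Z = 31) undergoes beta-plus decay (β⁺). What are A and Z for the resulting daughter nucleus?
Daughter: A = 68, Z = 30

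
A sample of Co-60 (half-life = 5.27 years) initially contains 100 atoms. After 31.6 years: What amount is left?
N = N₀(1/2)^(t/t½) = 1.567 atoms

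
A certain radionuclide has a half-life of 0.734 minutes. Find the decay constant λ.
λ = ln(2)/t½ = 0.9443 minute⁻¹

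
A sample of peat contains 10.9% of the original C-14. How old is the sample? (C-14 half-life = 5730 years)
Age = t½ × log₂(1/ratio) = 18320 years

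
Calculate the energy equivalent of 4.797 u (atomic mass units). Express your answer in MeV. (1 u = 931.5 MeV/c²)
E = mc² = 4468 MeV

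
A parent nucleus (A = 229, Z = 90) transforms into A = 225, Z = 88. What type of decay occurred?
ΔA = -4, ΔZ = -2 ⇒ alpha decay (α)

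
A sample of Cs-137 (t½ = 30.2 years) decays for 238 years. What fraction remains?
N/N₀ = (1/2)^(t/t½) = 0.004243 = 0.424%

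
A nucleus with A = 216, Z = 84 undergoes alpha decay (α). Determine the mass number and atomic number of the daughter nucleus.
Daughter: A = 212, Z = 82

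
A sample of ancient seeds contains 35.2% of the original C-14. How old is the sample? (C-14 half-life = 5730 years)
Age = t½ × log₂(1/ratio) = 8631 years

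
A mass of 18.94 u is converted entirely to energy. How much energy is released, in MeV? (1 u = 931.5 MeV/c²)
E = mc² = 17640 MeV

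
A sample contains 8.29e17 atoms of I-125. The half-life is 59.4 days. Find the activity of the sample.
A = λN = 9.674e15 decays/day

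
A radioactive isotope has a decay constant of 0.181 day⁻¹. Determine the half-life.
t½ = ln(2)/λ = 3.83 days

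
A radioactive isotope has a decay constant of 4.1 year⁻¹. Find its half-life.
t½ = ln(2)/λ = 0.1691 years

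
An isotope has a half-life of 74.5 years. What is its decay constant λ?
λ = ln(2)/t½ = 0.009304 year⁻¹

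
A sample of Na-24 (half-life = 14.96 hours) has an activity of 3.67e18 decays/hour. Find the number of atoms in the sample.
N = A/λ = 7.921e19 atoms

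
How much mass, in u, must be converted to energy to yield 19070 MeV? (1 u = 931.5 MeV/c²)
m = E/c² = 20.47 u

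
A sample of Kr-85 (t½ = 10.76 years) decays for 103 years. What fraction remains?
N/N₀ = (1/2)^(t/t½) = 0.001313 = 0.131%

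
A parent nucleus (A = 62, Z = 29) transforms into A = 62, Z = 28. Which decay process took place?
ΔA = 0, ΔZ = -1 ⇒ beta-plus decay (β⁺) or electron capture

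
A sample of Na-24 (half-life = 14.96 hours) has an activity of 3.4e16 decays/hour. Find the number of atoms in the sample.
N = A/λ = 7.338e17 atoms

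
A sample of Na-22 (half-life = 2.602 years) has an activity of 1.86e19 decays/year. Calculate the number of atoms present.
N = A/λ = 6.982e19 atoms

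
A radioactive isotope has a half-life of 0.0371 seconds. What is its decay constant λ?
λ = ln(2)/t½ = 18.68 second⁻¹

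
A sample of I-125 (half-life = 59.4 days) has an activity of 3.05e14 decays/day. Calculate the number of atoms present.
N = A/λ = 2.614e16 atoms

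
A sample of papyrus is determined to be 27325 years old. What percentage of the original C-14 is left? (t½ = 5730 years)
N/N₀ = (1/2)^(t/t½) = 0.03668 = 3.67%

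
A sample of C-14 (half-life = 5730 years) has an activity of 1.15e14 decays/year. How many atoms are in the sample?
N = A/λ = 9.507e17 atoms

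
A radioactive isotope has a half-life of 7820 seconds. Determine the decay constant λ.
λ = ln(2)/t½ = 8.864e-5 second⁻¹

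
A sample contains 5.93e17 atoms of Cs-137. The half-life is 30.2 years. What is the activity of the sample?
A = λN = 1.361e16 decays/year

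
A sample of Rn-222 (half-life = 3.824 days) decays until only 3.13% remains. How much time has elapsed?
t = t½ × log₂(N₀/N) = 19.11 days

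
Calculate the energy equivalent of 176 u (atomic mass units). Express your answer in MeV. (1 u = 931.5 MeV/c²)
E = mc² = 1.639e5 MeV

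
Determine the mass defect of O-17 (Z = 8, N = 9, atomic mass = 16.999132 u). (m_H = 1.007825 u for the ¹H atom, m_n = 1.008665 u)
Δm = Z·m_H + N·m_n − M = 0.1415 u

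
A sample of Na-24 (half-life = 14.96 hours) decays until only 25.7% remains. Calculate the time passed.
t = t½ × log₂(N₀/N) = 29.32 hours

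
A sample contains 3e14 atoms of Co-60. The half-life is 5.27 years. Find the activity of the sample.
A = λN = 3.946e13 decays/year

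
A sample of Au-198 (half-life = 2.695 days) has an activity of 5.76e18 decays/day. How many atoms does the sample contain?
N = A/λ = 2.24e19 atoms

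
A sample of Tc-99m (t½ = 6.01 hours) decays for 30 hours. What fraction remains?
N/N₀ = (1/2)^(t/t½) = 0.03143 = 3.14%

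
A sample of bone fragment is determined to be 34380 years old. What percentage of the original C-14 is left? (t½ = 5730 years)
N/N₀ = (1/2)^(t/t½) = 0.01562 = 1.56%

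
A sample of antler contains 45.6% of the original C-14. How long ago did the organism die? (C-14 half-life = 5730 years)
Age = t½ × log₂(1/ratio) = 6491 years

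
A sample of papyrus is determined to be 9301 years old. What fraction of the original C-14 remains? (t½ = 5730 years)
N/N₀ = (1/2)^(t/t½) = 0.3246 = 32.5%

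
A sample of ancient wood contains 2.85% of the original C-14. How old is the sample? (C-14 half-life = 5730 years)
Age = t½ × log₂(1/ratio) = 29410 years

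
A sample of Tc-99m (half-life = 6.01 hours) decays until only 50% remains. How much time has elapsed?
t = t½ × log₂(N₀/N) = 6.01 hours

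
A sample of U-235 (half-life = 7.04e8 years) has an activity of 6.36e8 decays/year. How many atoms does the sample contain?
N = A/λ = 6.46e17 atoms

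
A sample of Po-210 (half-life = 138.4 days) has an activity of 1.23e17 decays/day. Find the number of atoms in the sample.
N = A/λ = 2.456e19 atoms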